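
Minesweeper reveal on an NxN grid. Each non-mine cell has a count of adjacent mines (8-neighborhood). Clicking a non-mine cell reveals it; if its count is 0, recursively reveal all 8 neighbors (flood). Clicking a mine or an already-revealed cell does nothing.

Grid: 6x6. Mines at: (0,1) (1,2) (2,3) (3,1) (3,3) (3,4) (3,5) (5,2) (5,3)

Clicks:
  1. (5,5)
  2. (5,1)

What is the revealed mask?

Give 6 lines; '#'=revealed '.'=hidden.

Click 1 (5,5) count=0: revealed 4 new [(4,4) (4,5) (5,4) (5,5)] -> total=4
Click 2 (5,1) count=1: revealed 1 new [(5,1)] -> total=5

Answer: ......
......
......
......
....##
.#..##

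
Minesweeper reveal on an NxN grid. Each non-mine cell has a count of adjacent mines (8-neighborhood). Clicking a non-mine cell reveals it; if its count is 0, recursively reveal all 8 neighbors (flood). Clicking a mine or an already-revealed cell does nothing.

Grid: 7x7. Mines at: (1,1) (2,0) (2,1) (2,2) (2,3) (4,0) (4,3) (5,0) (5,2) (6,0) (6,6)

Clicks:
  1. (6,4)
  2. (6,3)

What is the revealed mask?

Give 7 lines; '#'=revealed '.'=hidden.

Click 1 (6,4) count=0: revealed 6 new [(5,3) (5,4) (5,5) (6,3) (6,4) (6,5)] -> total=6
Click 2 (6,3) count=1: revealed 0 new [(none)] -> total=6

Answer: .......
.......
.......
.......
.......
...###.
...###.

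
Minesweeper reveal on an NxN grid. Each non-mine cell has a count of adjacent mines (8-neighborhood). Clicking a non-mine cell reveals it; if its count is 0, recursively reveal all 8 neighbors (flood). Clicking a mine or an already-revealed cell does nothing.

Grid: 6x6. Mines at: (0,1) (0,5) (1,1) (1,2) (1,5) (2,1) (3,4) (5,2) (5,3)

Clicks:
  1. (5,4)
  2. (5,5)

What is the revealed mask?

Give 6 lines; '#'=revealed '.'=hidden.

Click 1 (5,4) count=1: revealed 1 new [(5,4)] -> total=1
Click 2 (5,5) count=0: revealed 3 new [(4,4) (4,5) (5,5)] -> total=4

Answer: ......
......
......
......
....##
....##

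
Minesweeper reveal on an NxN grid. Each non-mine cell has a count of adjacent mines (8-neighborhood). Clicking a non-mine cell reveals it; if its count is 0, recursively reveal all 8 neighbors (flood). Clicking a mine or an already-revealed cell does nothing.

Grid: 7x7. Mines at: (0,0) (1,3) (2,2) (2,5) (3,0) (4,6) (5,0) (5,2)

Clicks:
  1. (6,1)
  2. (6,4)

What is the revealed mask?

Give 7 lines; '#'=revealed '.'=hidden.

Click 1 (6,1) count=2: revealed 1 new [(6,1)] -> total=1
Click 2 (6,4) count=0: revealed 14 new [(3,3) (3,4) (3,5) (4,3) (4,4) (4,5) (5,3) (5,4) (5,5) (5,6) (6,3) (6,4) (6,5) (6,6)] -> total=15

Answer: .......
.......
.......
...###.
...###.
...####
.#.####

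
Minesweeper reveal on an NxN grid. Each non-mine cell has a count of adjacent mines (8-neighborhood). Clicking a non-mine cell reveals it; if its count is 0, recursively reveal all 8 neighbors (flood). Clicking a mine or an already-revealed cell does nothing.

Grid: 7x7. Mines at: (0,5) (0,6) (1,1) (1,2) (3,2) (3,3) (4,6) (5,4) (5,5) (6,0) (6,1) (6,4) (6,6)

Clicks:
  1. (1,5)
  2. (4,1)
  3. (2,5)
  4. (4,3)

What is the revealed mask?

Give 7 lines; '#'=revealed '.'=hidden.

Click 1 (1,5) count=2: revealed 1 new [(1,5)] -> total=1
Click 2 (4,1) count=1: revealed 1 new [(4,1)] -> total=2
Click 3 (2,5) count=0: revealed 8 new [(1,4) (1,6) (2,4) (2,5) (2,6) (3,4) (3,5) (3,6)] -> total=10
Click 4 (4,3) count=3: revealed 1 new [(4,3)] -> total=11

Answer: .......
....###
....###
....###
.#.#...
.......
.......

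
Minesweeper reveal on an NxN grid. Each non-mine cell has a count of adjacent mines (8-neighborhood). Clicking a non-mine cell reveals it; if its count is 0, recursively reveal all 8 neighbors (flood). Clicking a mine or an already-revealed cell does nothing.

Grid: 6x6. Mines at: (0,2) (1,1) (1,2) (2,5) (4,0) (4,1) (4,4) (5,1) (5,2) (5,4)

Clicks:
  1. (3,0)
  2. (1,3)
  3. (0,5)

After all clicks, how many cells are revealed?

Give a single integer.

Click 1 (3,0) count=2: revealed 1 new [(3,0)] -> total=1
Click 2 (1,3) count=2: revealed 1 new [(1,3)] -> total=2
Click 3 (0,5) count=0: revealed 5 new [(0,3) (0,4) (0,5) (1,4) (1,5)] -> total=7

Answer: 7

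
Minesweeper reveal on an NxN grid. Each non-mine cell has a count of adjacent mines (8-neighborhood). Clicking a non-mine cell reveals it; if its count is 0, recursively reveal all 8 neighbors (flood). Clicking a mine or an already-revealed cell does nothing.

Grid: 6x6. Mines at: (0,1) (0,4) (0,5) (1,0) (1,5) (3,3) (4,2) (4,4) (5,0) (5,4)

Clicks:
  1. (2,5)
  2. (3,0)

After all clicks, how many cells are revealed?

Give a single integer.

Click 1 (2,5) count=1: revealed 1 new [(2,5)] -> total=1
Click 2 (3,0) count=0: revealed 6 new [(2,0) (2,1) (3,0) (3,1) (4,0) (4,1)] -> total=7

Answer: 7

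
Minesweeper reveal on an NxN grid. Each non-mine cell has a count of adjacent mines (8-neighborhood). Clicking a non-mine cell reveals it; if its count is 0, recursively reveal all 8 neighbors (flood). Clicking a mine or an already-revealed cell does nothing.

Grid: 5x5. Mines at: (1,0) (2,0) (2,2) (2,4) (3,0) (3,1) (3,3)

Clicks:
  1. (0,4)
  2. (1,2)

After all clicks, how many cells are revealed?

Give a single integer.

Click 1 (0,4) count=0: revealed 8 new [(0,1) (0,2) (0,3) (0,4) (1,1) (1,2) (1,3) (1,4)] -> total=8
Click 2 (1,2) count=1: revealed 0 new [(none)] -> total=8

Answer: 8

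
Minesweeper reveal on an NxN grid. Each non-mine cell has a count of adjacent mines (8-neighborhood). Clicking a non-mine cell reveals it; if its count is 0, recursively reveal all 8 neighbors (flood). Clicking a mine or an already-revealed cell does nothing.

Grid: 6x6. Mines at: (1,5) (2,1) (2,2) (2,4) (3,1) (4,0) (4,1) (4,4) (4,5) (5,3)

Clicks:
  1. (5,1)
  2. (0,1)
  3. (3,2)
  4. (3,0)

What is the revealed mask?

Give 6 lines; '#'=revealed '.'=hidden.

Click 1 (5,1) count=2: revealed 1 new [(5,1)] -> total=1
Click 2 (0,1) count=0: revealed 10 new [(0,0) (0,1) (0,2) (0,3) (0,4) (1,0) (1,1) (1,2) (1,3) (1,4)] -> total=11
Click 3 (3,2) count=4: revealed 1 new [(3,2)] -> total=12
Click 4 (3,0) count=4: revealed 1 new [(3,0)] -> total=13

Answer: #####.
#####.
......
#.#...
......
.#....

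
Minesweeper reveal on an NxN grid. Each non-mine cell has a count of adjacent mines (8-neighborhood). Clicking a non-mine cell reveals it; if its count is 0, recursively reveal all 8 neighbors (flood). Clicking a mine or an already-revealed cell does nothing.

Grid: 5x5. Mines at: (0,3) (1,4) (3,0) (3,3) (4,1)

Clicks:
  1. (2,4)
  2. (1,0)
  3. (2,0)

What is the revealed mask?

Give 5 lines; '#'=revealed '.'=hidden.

Answer: ###..
###..
###.#
.....
.....

Derivation:
Click 1 (2,4) count=2: revealed 1 new [(2,4)] -> total=1
Click 2 (1,0) count=0: revealed 9 new [(0,0) (0,1) (0,2) (1,0) (1,1) (1,2) (2,0) (2,1) (2,2)] -> total=10
Click 3 (2,0) count=1: revealed 0 new [(none)] -> total=10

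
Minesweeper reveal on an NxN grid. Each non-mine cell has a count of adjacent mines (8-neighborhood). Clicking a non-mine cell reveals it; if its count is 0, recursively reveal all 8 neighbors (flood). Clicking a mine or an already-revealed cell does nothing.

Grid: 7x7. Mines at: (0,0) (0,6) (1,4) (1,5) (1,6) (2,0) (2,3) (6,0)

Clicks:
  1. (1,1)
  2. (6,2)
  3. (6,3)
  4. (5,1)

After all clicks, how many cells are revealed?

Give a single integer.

Click 1 (1,1) count=2: revealed 1 new [(1,1)] -> total=1
Click 2 (6,2) count=0: revealed 30 new [(2,4) (2,5) (2,6) (3,0) (3,1) (3,2) (3,3) (3,4) (3,5) (3,6) (4,0) (4,1) (4,2) (4,3) (4,4) (4,5) (4,6) (5,0) (5,1) (5,2) (5,3) (5,4) (5,5) (5,6) (6,1) (6,2) (6,3) (6,4) (6,5) (6,6)] -> total=31
Click 3 (6,3) count=0: revealed 0 new [(none)] -> total=31
Click 4 (5,1) count=1: revealed 0 new [(none)] -> total=31

Answer: 31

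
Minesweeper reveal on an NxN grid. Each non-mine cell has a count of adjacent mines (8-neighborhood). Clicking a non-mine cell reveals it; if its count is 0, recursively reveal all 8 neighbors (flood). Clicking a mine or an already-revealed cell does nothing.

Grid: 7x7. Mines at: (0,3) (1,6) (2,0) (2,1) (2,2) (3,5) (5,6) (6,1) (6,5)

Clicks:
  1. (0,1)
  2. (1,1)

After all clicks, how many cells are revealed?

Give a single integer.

Click 1 (0,1) count=0: revealed 6 new [(0,0) (0,1) (0,2) (1,0) (1,1) (1,2)] -> total=6
Click 2 (1,1) count=3: revealed 0 new [(none)] -> total=6

Answer: 6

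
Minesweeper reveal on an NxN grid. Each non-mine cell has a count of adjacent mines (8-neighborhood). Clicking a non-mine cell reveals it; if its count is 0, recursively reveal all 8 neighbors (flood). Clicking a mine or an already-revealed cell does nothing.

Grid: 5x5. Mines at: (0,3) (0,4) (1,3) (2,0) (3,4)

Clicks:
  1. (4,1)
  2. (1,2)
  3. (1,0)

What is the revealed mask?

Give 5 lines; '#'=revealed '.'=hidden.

Answer: .....
#.#..
.###.
####.
####.

Derivation:
Click 1 (4,1) count=0: revealed 11 new [(2,1) (2,2) (2,3) (3,0) (3,1) (3,2) (3,3) (4,0) (4,1) (4,2) (4,3)] -> total=11
Click 2 (1,2) count=2: revealed 1 new [(1,2)] -> total=12
Click 3 (1,0) count=1: revealed 1 new [(1,0)] -> total=13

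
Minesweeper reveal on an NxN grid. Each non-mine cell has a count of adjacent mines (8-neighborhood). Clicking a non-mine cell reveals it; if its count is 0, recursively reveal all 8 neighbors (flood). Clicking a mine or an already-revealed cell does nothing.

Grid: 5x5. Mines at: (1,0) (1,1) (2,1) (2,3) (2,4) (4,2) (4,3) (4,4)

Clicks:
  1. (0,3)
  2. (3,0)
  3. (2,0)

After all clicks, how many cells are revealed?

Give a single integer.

Click 1 (0,3) count=0: revealed 6 new [(0,2) (0,3) (0,4) (1,2) (1,3) (1,4)] -> total=6
Click 2 (3,0) count=1: revealed 1 new [(3,0)] -> total=7
Click 3 (2,0) count=3: revealed 1 new [(2,0)] -> total=8

Answer: 8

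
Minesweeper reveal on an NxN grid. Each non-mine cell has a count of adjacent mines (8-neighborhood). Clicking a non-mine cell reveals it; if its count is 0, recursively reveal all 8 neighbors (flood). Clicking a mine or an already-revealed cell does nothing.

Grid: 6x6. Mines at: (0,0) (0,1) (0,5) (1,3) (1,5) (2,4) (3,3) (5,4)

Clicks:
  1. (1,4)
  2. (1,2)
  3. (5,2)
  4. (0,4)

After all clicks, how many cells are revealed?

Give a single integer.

Answer: 19

Derivation:
Click 1 (1,4) count=4: revealed 1 new [(1,4)] -> total=1
Click 2 (1,2) count=2: revealed 1 new [(1,2)] -> total=2
Click 3 (5,2) count=0: revealed 16 new [(1,0) (1,1) (2,0) (2,1) (2,2) (3,0) (3,1) (3,2) (4,0) (4,1) (4,2) (4,3) (5,0) (5,1) (5,2) (5,3)] -> total=18
Click 4 (0,4) count=3: revealed 1 new [(0,4)] -> total=19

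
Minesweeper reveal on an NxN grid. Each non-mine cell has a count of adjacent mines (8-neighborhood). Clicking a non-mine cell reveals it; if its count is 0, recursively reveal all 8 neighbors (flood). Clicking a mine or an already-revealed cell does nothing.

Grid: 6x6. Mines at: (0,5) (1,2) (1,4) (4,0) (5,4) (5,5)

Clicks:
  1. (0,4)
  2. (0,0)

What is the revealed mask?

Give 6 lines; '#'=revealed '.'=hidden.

Answer: ##..#.
##....
##....
##....
......
......

Derivation:
Click 1 (0,4) count=2: revealed 1 new [(0,4)] -> total=1
Click 2 (0,0) count=0: revealed 8 new [(0,0) (0,1) (1,0) (1,1) (2,0) (2,1) (3,0) (3,1)] -> total=9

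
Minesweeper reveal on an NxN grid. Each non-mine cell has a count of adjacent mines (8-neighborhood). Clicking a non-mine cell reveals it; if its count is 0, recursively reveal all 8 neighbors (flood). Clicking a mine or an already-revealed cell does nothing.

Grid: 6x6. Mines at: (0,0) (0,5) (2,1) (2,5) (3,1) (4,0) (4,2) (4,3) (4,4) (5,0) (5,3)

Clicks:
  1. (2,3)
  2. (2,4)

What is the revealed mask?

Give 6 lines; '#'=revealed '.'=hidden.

Click 1 (2,3) count=0: revealed 14 new [(0,1) (0,2) (0,3) (0,4) (1,1) (1,2) (1,3) (1,4) (2,2) (2,3) (2,4) (3,2) (3,3) (3,4)] -> total=14
Click 2 (2,4) count=1: revealed 0 new [(none)] -> total=14

Answer: .####.
.####.
..###.
..###.
......
......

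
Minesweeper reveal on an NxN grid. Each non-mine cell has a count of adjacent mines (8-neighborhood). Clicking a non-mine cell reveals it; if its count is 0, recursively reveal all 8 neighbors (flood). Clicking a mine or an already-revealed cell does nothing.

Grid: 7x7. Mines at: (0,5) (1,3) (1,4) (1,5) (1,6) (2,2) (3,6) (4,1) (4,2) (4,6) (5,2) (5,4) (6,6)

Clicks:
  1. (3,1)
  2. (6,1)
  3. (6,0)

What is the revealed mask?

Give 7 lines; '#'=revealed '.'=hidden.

Answer: .......
.......
.......
.#.....
.......
##.....
##.....

Derivation:
Click 1 (3,1) count=3: revealed 1 new [(3,1)] -> total=1
Click 2 (6,1) count=1: revealed 1 new [(6,1)] -> total=2
Click 3 (6,0) count=0: revealed 3 new [(5,0) (5,1) (6,0)] -> total=5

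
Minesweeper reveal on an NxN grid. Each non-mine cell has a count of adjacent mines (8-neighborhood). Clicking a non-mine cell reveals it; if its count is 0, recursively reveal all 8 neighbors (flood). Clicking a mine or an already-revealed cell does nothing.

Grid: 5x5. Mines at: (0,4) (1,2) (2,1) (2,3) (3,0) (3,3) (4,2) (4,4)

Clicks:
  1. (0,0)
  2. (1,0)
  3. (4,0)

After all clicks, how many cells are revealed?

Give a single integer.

Click 1 (0,0) count=0: revealed 4 new [(0,0) (0,1) (1,0) (1,1)] -> total=4
Click 2 (1,0) count=1: revealed 0 new [(none)] -> total=4
Click 3 (4,0) count=1: revealed 1 new [(4,0)] -> total=5

Answer: 5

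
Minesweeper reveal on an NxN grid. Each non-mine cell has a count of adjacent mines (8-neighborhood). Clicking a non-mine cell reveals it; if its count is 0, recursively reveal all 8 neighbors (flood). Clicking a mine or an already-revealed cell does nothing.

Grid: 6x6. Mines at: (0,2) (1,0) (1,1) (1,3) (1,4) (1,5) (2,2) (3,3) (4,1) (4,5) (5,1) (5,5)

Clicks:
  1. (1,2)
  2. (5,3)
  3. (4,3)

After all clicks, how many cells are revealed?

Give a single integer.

Answer: 7

Derivation:
Click 1 (1,2) count=4: revealed 1 new [(1,2)] -> total=1
Click 2 (5,3) count=0: revealed 6 new [(4,2) (4,3) (4,4) (5,2) (5,3) (5,4)] -> total=7
Click 3 (4,3) count=1: revealed 0 new [(none)] -> total=7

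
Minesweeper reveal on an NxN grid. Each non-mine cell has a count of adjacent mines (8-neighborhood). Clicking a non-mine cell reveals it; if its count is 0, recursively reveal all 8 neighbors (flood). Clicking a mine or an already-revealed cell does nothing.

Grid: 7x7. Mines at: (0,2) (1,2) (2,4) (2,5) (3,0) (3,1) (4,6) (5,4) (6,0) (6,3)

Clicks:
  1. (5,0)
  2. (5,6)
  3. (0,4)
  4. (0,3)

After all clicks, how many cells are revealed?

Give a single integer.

Click 1 (5,0) count=1: revealed 1 new [(5,0)] -> total=1
Click 2 (5,6) count=1: revealed 1 new [(5,6)] -> total=2
Click 3 (0,4) count=0: revealed 8 new [(0,3) (0,4) (0,5) (0,6) (1,3) (1,4) (1,5) (1,6)] -> total=10
Click 4 (0,3) count=2: revealed 0 new [(none)] -> total=10

Answer: 10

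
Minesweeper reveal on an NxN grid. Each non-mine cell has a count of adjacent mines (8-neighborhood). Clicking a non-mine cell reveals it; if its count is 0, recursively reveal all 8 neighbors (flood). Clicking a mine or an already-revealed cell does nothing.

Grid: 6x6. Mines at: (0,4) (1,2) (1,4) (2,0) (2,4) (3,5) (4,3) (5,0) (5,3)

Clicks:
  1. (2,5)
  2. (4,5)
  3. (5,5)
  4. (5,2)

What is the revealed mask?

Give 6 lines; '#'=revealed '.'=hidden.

Answer: ......
......
.....#
......
....##
..#.##

Derivation:
Click 1 (2,5) count=3: revealed 1 new [(2,5)] -> total=1
Click 2 (4,5) count=1: revealed 1 new [(4,5)] -> total=2
Click 3 (5,5) count=0: revealed 3 new [(4,4) (5,4) (5,5)] -> total=5
Click 4 (5,2) count=2: revealed 1 new [(5,2)] -> total=6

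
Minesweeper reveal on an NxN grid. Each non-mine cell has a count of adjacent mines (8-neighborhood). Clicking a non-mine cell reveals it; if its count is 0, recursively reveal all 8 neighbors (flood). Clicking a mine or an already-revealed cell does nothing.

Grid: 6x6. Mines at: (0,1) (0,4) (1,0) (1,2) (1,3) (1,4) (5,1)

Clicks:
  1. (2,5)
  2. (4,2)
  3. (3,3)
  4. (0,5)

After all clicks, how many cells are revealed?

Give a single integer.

Click 1 (2,5) count=1: revealed 1 new [(2,5)] -> total=1
Click 2 (4,2) count=1: revealed 1 new [(4,2)] -> total=2
Click 3 (3,3) count=0: revealed 20 new [(2,0) (2,1) (2,2) (2,3) (2,4) (3,0) (3,1) (3,2) (3,3) (3,4) (3,5) (4,0) (4,1) (4,3) (4,4) (4,5) (5,2) (5,3) (5,4) (5,5)] -> total=22
Click 4 (0,5) count=2: revealed 1 new [(0,5)] -> total=23

Answer: 23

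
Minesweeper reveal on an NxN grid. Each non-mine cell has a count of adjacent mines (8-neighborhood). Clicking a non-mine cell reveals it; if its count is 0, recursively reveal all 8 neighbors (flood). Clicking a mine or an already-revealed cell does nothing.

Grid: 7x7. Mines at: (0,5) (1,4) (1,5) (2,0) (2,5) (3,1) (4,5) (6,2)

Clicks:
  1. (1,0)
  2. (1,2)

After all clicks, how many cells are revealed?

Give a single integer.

Answer: 11

Derivation:
Click 1 (1,0) count=1: revealed 1 new [(1,0)] -> total=1
Click 2 (1,2) count=0: revealed 10 new [(0,0) (0,1) (0,2) (0,3) (1,1) (1,2) (1,3) (2,1) (2,2) (2,3)] -> total=11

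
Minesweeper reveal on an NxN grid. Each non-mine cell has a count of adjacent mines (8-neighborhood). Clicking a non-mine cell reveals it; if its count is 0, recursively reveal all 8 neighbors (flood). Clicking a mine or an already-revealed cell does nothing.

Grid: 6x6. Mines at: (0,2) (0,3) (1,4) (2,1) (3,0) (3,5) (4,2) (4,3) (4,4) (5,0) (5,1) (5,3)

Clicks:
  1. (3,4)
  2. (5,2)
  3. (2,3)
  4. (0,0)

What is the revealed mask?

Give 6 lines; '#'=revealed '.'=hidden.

Click 1 (3,4) count=3: revealed 1 new [(3,4)] -> total=1
Click 2 (5,2) count=4: revealed 1 new [(5,2)] -> total=2
Click 3 (2,3) count=1: revealed 1 new [(2,3)] -> total=3
Click 4 (0,0) count=0: revealed 4 new [(0,0) (0,1) (1,0) (1,1)] -> total=7

Answer: ##....
##....
...#..
....#.
......
..#...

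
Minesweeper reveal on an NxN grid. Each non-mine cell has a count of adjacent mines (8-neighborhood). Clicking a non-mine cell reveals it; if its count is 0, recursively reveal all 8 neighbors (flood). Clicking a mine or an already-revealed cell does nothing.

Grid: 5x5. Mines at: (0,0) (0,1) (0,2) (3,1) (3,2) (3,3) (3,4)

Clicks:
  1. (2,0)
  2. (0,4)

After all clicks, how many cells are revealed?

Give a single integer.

Click 1 (2,0) count=1: revealed 1 new [(2,0)] -> total=1
Click 2 (0,4) count=0: revealed 6 new [(0,3) (0,4) (1,3) (1,4) (2,3) (2,4)] -> total=7

Answer: 7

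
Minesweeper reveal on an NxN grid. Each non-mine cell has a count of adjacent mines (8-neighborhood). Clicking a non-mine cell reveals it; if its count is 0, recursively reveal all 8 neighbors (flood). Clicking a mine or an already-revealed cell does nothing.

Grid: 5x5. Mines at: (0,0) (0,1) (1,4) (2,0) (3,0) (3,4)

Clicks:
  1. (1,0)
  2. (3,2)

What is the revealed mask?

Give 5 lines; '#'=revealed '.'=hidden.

Answer: .....
####.
.###.
.###.
.###.

Derivation:
Click 1 (1,0) count=3: revealed 1 new [(1,0)] -> total=1
Click 2 (3,2) count=0: revealed 12 new [(1,1) (1,2) (1,3) (2,1) (2,2) (2,3) (3,1) (3,2) (3,3) (4,1) (4,2) (4,3)] -> total=13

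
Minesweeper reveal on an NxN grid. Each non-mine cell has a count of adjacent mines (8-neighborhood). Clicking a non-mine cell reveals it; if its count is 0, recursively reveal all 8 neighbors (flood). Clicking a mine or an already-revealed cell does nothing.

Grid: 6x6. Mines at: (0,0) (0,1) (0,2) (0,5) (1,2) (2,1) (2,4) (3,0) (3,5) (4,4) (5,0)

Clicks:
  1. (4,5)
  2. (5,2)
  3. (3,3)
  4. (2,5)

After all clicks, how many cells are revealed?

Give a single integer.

Answer: 11

Derivation:
Click 1 (4,5) count=2: revealed 1 new [(4,5)] -> total=1
Click 2 (5,2) count=0: revealed 9 new [(3,1) (3,2) (3,3) (4,1) (4,2) (4,3) (5,1) (5,2) (5,3)] -> total=10
Click 3 (3,3) count=2: revealed 0 new [(none)] -> total=10
Click 4 (2,5) count=2: revealed 1 new [(2,5)] -> total=11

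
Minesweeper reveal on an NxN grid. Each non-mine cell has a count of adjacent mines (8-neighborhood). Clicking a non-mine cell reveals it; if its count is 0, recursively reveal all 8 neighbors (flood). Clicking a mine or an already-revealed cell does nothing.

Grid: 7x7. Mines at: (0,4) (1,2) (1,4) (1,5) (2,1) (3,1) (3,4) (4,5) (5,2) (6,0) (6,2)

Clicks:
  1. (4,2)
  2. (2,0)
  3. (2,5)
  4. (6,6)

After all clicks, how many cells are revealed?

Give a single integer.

Click 1 (4,2) count=2: revealed 1 new [(4,2)] -> total=1
Click 2 (2,0) count=2: revealed 1 new [(2,0)] -> total=2
Click 3 (2,5) count=3: revealed 1 new [(2,5)] -> total=3
Click 4 (6,6) count=0: revealed 8 new [(5,3) (5,4) (5,5) (5,6) (6,3) (6,4) (6,5) (6,6)] -> total=11

Answer: 11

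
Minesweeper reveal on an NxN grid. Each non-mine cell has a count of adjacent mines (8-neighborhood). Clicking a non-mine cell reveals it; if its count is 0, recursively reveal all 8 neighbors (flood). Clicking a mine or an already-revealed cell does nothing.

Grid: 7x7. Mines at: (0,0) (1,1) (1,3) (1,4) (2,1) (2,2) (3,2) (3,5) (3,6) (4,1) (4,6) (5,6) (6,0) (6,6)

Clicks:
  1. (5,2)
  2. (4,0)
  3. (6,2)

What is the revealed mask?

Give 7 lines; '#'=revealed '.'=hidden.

Click 1 (5,2) count=1: revealed 1 new [(5,2)] -> total=1
Click 2 (4,0) count=1: revealed 1 new [(4,0)] -> total=2
Click 3 (6,2) count=0: revealed 13 new [(4,2) (4,3) (4,4) (4,5) (5,1) (5,3) (5,4) (5,5) (6,1) (6,2) (6,3) (6,4) (6,5)] -> total=15

Answer: .......
.......
.......
.......
#.####.
.#####.
.#####.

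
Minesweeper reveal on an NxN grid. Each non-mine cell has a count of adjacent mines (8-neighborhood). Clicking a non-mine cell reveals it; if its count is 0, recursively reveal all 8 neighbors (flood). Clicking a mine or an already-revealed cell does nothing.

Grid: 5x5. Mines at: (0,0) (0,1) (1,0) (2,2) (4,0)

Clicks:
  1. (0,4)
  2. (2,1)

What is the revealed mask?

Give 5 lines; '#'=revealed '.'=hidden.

Answer: ..###
..###
.#.##
.####
.####

Derivation:
Click 1 (0,4) count=0: revealed 16 new [(0,2) (0,3) (0,4) (1,2) (1,3) (1,4) (2,3) (2,4) (3,1) (3,2) (3,3) (3,4) (4,1) (4,2) (4,3) (4,4)] -> total=16
Click 2 (2,1) count=2: revealed 1 new [(2,1)] -> total=17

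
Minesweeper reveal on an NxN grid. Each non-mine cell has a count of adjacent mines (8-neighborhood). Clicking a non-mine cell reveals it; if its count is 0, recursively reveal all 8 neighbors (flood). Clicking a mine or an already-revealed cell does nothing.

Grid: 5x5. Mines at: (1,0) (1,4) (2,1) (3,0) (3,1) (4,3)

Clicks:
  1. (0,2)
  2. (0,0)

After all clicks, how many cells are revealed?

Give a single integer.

Answer: 7

Derivation:
Click 1 (0,2) count=0: revealed 6 new [(0,1) (0,2) (0,3) (1,1) (1,2) (1,3)] -> total=6
Click 2 (0,0) count=1: revealed 1 new [(0,0)] -> total=7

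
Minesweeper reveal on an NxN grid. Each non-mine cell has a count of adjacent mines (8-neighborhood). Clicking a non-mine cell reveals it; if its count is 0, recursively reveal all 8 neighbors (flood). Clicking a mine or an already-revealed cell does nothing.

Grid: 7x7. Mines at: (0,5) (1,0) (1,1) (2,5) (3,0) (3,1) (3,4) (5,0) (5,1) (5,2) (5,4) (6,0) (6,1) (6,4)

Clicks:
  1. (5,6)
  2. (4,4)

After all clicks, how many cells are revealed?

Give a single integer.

Answer: 9

Derivation:
Click 1 (5,6) count=0: revealed 8 new [(3,5) (3,6) (4,5) (4,6) (5,5) (5,6) (6,5) (6,6)] -> total=8
Click 2 (4,4) count=2: revealed 1 new [(4,4)] -> total=9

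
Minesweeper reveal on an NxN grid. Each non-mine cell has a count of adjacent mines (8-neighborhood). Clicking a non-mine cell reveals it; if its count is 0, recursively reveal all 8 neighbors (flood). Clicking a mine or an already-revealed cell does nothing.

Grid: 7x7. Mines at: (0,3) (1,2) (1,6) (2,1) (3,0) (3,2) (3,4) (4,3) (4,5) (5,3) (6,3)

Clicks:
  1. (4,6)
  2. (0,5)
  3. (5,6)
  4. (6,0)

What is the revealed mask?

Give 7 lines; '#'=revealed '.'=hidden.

Click 1 (4,6) count=1: revealed 1 new [(4,6)] -> total=1
Click 2 (0,5) count=1: revealed 1 new [(0,5)] -> total=2
Click 3 (5,6) count=1: revealed 1 new [(5,6)] -> total=3
Click 4 (6,0) count=0: revealed 9 new [(4,0) (4,1) (4,2) (5,0) (5,1) (5,2) (6,0) (6,1) (6,2)] -> total=12

Answer: .....#.
.......
.......
.......
###...#
###...#
###....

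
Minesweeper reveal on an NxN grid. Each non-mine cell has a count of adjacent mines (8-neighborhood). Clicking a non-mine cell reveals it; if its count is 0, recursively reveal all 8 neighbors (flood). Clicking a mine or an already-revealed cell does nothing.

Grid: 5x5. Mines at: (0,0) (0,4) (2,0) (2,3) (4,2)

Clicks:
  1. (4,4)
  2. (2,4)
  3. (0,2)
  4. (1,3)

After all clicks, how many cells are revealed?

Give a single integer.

Click 1 (4,4) count=0: revealed 4 new [(3,3) (3,4) (4,3) (4,4)] -> total=4
Click 2 (2,4) count=1: revealed 1 new [(2,4)] -> total=5
Click 3 (0,2) count=0: revealed 6 new [(0,1) (0,2) (0,3) (1,1) (1,2) (1,3)] -> total=11
Click 4 (1,3) count=2: revealed 0 new [(none)] -> total=11

Answer: 11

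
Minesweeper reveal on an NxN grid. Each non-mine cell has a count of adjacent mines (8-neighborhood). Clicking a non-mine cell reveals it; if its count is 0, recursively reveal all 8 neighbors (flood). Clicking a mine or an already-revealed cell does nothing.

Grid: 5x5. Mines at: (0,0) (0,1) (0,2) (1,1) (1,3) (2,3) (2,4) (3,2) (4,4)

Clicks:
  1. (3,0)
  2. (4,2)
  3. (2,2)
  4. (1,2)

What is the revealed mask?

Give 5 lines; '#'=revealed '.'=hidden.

Answer: .....
..#..
###..
##...
###..

Derivation:
Click 1 (3,0) count=0: revealed 6 new [(2,0) (2,1) (3,0) (3,1) (4,0) (4,1)] -> total=6
Click 2 (4,2) count=1: revealed 1 new [(4,2)] -> total=7
Click 3 (2,2) count=4: revealed 1 new [(2,2)] -> total=8
Click 4 (1,2) count=5: revealed 1 new [(1,2)] -> total=9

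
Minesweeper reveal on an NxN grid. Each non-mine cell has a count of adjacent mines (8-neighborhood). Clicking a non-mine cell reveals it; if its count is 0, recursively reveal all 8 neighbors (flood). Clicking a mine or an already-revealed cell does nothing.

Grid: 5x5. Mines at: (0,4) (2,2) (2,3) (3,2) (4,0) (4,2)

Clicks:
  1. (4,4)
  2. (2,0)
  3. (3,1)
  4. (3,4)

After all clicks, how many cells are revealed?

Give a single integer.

Answer: 16

Derivation:
Click 1 (4,4) count=0: revealed 4 new [(3,3) (3,4) (4,3) (4,4)] -> total=4
Click 2 (2,0) count=0: revealed 12 new [(0,0) (0,1) (0,2) (0,3) (1,0) (1,1) (1,2) (1,3) (2,0) (2,1) (3,0) (3,1)] -> total=16
Click 3 (3,1) count=4: revealed 0 new [(none)] -> total=16
Click 4 (3,4) count=1: revealed 0 new [(none)] -> total=16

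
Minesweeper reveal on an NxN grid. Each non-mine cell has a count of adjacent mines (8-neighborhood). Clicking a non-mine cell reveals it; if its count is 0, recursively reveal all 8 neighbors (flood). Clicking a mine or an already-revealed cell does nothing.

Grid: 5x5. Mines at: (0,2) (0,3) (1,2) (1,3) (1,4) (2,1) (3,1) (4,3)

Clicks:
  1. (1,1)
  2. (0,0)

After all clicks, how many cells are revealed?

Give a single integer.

Click 1 (1,1) count=3: revealed 1 new [(1,1)] -> total=1
Click 2 (0,0) count=0: revealed 3 new [(0,0) (0,1) (1,0)] -> total=4

Answer: 4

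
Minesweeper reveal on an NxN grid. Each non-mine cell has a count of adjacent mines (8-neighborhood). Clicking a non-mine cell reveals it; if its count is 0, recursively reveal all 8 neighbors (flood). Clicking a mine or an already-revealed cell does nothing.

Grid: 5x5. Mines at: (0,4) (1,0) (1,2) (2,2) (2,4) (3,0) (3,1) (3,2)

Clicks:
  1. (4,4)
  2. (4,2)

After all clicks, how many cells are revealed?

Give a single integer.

Answer: 5

Derivation:
Click 1 (4,4) count=0: revealed 4 new [(3,3) (3,4) (4,3) (4,4)] -> total=4
Click 2 (4,2) count=2: revealed 1 new [(4,2)] -> total=5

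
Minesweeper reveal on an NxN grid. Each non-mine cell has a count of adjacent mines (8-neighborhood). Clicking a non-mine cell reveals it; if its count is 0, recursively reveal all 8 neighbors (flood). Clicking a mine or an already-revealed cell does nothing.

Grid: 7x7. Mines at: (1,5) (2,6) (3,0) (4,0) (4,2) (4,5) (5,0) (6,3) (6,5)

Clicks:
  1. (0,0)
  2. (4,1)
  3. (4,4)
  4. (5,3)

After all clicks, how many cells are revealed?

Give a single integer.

Click 1 (0,0) count=0: revealed 19 new [(0,0) (0,1) (0,2) (0,3) (0,4) (1,0) (1,1) (1,2) (1,3) (1,4) (2,0) (2,1) (2,2) (2,3) (2,4) (3,1) (3,2) (3,3) (3,4)] -> total=19
Click 2 (4,1) count=4: revealed 1 new [(4,1)] -> total=20
Click 3 (4,4) count=1: revealed 1 new [(4,4)] -> total=21
Click 4 (5,3) count=2: revealed 1 new [(5,3)] -> total=22

Answer: 22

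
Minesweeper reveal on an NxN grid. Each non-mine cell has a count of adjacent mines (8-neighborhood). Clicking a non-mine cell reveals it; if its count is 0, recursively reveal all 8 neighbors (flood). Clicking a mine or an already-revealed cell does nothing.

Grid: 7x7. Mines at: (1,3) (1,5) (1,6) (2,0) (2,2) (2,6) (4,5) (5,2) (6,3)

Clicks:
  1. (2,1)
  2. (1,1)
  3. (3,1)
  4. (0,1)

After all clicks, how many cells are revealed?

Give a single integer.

Click 1 (2,1) count=2: revealed 1 new [(2,1)] -> total=1
Click 2 (1,1) count=2: revealed 1 new [(1,1)] -> total=2
Click 3 (3,1) count=2: revealed 1 new [(3,1)] -> total=3
Click 4 (0,1) count=0: revealed 5 new [(0,0) (0,1) (0,2) (1,0) (1,2)] -> total=8

Answer: 8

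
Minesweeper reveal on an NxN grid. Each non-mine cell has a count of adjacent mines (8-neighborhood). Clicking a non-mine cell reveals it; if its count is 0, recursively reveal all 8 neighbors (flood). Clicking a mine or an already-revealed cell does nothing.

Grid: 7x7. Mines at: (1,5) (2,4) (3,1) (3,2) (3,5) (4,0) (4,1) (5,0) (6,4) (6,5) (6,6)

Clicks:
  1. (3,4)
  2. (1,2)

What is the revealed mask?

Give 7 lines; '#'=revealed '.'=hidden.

Answer: #####..
#####..
####...
....#..
.......
.......
.......

Derivation:
Click 1 (3,4) count=2: revealed 1 new [(3,4)] -> total=1
Click 2 (1,2) count=0: revealed 14 new [(0,0) (0,1) (0,2) (0,3) (0,4) (1,0) (1,1) (1,2) (1,3) (1,4) (2,0) (2,1) (2,2) (2,3)] -> total=15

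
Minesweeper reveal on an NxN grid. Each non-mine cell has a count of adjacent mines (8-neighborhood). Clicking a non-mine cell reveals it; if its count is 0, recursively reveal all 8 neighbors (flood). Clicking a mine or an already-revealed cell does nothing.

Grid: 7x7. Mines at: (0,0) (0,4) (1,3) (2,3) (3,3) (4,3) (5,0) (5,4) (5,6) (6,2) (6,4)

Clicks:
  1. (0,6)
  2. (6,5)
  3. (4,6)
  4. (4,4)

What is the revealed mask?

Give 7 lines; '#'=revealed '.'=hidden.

Click 1 (0,6) count=0: revealed 14 new [(0,5) (0,6) (1,4) (1,5) (1,6) (2,4) (2,5) (2,6) (3,4) (3,5) (3,6) (4,4) (4,5) (4,6)] -> total=14
Click 2 (6,5) count=3: revealed 1 new [(6,5)] -> total=15
Click 3 (4,6) count=1: revealed 0 new [(none)] -> total=15
Click 4 (4,4) count=3: revealed 0 new [(none)] -> total=15

Answer: .....##
....###
....###
....###
....###
.......
.....#.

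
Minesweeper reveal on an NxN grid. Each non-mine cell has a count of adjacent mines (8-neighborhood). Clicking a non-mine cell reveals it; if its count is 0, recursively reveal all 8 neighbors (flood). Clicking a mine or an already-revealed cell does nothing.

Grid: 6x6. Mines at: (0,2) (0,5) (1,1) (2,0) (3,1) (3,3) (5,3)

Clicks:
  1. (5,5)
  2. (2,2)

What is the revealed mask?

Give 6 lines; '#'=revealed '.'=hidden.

Answer: ......
....##
..#.##
....##
....##
....##

Derivation:
Click 1 (5,5) count=0: revealed 10 new [(1,4) (1,5) (2,4) (2,5) (3,4) (3,5) (4,4) (4,5) (5,4) (5,5)] -> total=10
Click 2 (2,2) count=3: revealed 1 new [(2,2)] -> total=11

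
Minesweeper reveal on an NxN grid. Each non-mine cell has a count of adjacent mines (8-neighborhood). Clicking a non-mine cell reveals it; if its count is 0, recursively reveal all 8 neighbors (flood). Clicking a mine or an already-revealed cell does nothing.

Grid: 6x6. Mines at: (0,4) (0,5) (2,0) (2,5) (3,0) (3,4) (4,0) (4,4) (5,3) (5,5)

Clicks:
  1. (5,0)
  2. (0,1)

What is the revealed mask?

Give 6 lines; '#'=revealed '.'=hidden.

Click 1 (5,0) count=1: revealed 1 new [(5,0)] -> total=1
Click 2 (0,1) count=0: revealed 17 new [(0,0) (0,1) (0,2) (0,3) (1,0) (1,1) (1,2) (1,3) (2,1) (2,2) (2,3) (3,1) (3,2) (3,3) (4,1) (4,2) (4,3)] -> total=18

Answer: ####..
####..
.###..
.###..
.###..
#.....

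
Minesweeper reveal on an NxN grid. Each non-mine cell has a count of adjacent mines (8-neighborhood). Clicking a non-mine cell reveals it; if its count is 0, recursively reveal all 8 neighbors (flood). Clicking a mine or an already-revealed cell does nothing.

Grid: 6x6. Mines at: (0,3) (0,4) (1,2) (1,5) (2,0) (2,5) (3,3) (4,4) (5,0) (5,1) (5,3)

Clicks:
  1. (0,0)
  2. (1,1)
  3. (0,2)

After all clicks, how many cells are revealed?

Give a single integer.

Click 1 (0,0) count=0: revealed 4 new [(0,0) (0,1) (1,0) (1,1)] -> total=4
Click 2 (1,1) count=2: revealed 0 new [(none)] -> total=4
Click 3 (0,2) count=2: revealed 1 new [(0,2)] -> total=5

Answer: 5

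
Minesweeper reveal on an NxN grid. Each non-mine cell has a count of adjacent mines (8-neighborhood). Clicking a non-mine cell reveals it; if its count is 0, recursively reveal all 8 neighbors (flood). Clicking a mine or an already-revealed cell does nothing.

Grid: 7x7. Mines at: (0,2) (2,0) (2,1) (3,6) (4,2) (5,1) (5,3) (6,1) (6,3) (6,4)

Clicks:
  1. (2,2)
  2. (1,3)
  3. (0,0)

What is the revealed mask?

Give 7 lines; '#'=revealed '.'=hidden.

Answer: ##.....
##.#...
..#....
.......
.......
.......
.......

Derivation:
Click 1 (2,2) count=1: revealed 1 new [(2,2)] -> total=1
Click 2 (1,3) count=1: revealed 1 new [(1,3)] -> total=2
Click 3 (0,0) count=0: revealed 4 new [(0,0) (0,1) (1,0) (1,1)] -> total=6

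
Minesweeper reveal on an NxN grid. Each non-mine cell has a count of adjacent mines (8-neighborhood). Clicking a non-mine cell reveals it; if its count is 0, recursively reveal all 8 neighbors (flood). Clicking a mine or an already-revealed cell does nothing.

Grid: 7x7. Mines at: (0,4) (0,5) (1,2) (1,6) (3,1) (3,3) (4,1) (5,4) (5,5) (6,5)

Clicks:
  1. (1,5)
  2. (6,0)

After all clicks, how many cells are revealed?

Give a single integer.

Answer: 9

Derivation:
Click 1 (1,5) count=3: revealed 1 new [(1,5)] -> total=1
Click 2 (6,0) count=0: revealed 8 new [(5,0) (5,1) (5,2) (5,3) (6,0) (6,1) (6,2) (6,3)] -> total=9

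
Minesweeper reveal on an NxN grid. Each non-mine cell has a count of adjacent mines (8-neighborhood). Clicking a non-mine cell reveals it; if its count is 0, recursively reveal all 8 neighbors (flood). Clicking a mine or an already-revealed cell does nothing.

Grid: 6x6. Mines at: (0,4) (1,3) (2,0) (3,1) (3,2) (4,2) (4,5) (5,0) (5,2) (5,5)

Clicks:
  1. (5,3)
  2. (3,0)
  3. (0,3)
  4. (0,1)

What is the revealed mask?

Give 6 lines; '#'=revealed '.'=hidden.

Answer: ####..
###...
......
#.....
......
...#..

Derivation:
Click 1 (5,3) count=2: revealed 1 new [(5,3)] -> total=1
Click 2 (3,0) count=2: revealed 1 new [(3,0)] -> total=2
Click 3 (0,3) count=2: revealed 1 new [(0,3)] -> total=3
Click 4 (0,1) count=0: revealed 6 new [(0,0) (0,1) (0,2) (1,0) (1,1) (1,2)] -> total=9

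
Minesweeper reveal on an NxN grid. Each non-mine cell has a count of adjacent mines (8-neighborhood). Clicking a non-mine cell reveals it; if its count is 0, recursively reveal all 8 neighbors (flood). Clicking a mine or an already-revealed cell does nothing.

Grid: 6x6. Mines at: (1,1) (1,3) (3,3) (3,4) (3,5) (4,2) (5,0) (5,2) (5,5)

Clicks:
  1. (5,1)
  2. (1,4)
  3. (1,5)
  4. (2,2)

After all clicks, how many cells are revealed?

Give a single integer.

Click 1 (5,1) count=3: revealed 1 new [(5,1)] -> total=1
Click 2 (1,4) count=1: revealed 1 new [(1,4)] -> total=2
Click 3 (1,5) count=0: revealed 5 new [(0,4) (0,5) (1,5) (2,4) (2,5)] -> total=7
Click 4 (2,2) count=3: revealed 1 new [(2,2)] -> total=8

Answer: 8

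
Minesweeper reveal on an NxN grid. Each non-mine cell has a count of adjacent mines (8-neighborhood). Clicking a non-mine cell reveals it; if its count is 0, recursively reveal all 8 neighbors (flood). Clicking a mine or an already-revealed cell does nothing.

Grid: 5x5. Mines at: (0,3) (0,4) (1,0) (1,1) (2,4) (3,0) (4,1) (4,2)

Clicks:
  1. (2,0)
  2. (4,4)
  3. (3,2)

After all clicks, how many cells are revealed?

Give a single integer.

Click 1 (2,0) count=3: revealed 1 new [(2,0)] -> total=1
Click 2 (4,4) count=0: revealed 4 new [(3,3) (3,4) (4,3) (4,4)] -> total=5
Click 3 (3,2) count=2: revealed 1 new [(3,2)] -> total=6

Answer: 6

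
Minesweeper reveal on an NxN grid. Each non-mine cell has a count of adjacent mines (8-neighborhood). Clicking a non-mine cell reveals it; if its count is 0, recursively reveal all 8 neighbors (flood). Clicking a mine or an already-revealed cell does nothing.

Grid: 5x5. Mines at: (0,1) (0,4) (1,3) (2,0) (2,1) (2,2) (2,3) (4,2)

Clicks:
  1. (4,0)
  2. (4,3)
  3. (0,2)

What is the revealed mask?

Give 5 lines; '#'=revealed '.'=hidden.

Answer: ..#..
.....
.....
##...
##.#.

Derivation:
Click 1 (4,0) count=0: revealed 4 new [(3,0) (3,1) (4,0) (4,1)] -> total=4
Click 2 (4,3) count=1: revealed 1 new [(4,3)] -> total=5
Click 3 (0,2) count=2: revealed 1 new [(0,2)] -> total=6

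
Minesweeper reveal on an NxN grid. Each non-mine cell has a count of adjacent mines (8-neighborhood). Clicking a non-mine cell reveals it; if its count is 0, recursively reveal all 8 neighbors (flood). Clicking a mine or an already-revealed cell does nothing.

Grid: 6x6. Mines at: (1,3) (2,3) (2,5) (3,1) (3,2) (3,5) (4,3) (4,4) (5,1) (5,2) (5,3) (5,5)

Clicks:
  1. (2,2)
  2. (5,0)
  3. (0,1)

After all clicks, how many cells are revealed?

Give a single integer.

Click 1 (2,2) count=4: revealed 1 new [(2,2)] -> total=1
Click 2 (5,0) count=1: revealed 1 new [(5,0)] -> total=2
Click 3 (0,1) count=0: revealed 8 new [(0,0) (0,1) (0,2) (1,0) (1,1) (1,2) (2,0) (2,1)] -> total=10

Answer: 10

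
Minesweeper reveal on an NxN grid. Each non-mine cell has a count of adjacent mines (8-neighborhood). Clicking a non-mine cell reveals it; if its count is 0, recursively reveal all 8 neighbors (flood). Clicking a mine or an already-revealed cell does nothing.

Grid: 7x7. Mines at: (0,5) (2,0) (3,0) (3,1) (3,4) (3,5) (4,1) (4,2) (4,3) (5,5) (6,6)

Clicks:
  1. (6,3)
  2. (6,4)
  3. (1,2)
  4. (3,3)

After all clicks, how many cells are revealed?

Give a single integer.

Click 1 (6,3) count=0: revealed 10 new [(5,0) (5,1) (5,2) (5,3) (5,4) (6,0) (6,1) (6,2) (6,3) (6,4)] -> total=10
Click 2 (6,4) count=1: revealed 0 new [(none)] -> total=10
Click 3 (1,2) count=0: revealed 14 new [(0,0) (0,1) (0,2) (0,3) (0,4) (1,0) (1,1) (1,2) (1,3) (1,4) (2,1) (2,2) (2,3) (2,4)] -> total=24
Click 4 (3,3) count=3: revealed 1 new [(3,3)] -> total=25

Answer: 25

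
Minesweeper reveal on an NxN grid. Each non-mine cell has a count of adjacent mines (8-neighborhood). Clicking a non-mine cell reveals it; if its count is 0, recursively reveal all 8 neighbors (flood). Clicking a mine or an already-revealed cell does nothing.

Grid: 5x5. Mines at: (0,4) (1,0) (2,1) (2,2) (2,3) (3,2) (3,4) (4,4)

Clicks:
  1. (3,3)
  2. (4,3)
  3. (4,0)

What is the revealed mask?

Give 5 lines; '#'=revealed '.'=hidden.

Answer: .....
.....
.....
##.#.
##.#.

Derivation:
Click 1 (3,3) count=5: revealed 1 new [(3,3)] -> total=1
Click 2 (4,3) count=3: revealed 1 new [(4,3)] -> total=2
Click 3 (4,0) count=0: revealed 4 new [(3,0) (3,1) (4,0) (4,1)] -> total=6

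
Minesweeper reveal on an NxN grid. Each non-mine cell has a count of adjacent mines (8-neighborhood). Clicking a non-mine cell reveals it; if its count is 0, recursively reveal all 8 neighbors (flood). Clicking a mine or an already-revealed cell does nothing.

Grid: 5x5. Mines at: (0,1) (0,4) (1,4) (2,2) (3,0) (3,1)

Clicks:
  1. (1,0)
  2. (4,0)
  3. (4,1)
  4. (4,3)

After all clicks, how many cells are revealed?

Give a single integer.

Answer: 11

Derivation:
Click 1 (1,0) count=1: revealed 1 new [(1,0)] -> total=1
Click 2 (4,0) count=2: revealed 1 new [(4,0)] -> total=2
Click 3 (4,1) count=2: revealed 1 new [(4,1)] -> total=3
Click 4 (4,3) count=0: revealed 8 new [(2,3) (2,4) (3,2) (3,3) (3,4) (4,2) (4,3) (4,4)] -> total=11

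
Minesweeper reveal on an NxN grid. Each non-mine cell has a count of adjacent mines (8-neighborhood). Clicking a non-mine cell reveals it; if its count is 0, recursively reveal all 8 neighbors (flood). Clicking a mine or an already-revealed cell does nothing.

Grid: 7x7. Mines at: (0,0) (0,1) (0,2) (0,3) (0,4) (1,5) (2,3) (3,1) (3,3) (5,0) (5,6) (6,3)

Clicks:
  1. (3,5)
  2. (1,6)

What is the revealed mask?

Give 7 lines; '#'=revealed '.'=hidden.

Click 1 (3,5) count=0: revealed 9 new [(2,4) (2,5) (2,6) (3,4) (3,5) (3,6) (4,4) (4,5) (4,6)] -> total=9
Click 2 (1,6) count=1: revealed 1 new [(1,6)] -> total=10

Answer: .......
......#
....###
....###
....###
.......
.......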